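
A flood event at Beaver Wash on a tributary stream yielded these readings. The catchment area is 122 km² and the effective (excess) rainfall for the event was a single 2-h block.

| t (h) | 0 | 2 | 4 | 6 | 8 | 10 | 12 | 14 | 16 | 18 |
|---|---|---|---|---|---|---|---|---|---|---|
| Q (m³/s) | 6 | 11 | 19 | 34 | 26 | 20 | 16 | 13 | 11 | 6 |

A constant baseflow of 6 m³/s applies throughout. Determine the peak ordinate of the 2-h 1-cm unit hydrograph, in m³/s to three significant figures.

Direct runoff: 0.0, 5.0, 13.0, 28.0, 20.0, 14.0, 10.0, 7.0, 5.0, 0.0 m³/s; ΣQ_DR = 102.0 m³/s, peak = 28.0 m³/s.
Runoff depth d = ΣQ_DR·Δt / A = 102.0 × 7200 / (122 km²) = 6.020 mm.
The 1-cm UH is the DRH scaled by (10 mm)/d, so U_p = 28.0 × 10/6.020 = 46.5 m³/s.

U_p ≈ 46.5 m³/s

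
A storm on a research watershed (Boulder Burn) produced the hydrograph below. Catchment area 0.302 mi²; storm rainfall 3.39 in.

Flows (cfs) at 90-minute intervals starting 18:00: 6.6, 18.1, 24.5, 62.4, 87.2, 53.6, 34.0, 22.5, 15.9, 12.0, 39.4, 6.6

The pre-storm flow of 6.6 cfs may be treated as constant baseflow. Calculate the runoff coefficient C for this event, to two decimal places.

ΣQ_DR = 303.6 cfs; V = ΣQ_DR·Δt = 1.639 × 10^6 ft³.
Runoff depth d = V / A = 2.337 in.
C = d / P = 2.337 / 3.39 = 0.69.

C ≈ 0.69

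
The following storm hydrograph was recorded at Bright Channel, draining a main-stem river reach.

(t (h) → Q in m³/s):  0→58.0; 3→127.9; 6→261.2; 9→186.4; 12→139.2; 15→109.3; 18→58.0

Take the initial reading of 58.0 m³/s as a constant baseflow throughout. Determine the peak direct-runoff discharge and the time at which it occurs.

Subtracting baseflow gives direct-runoff ordinates: 0.0, 69.9, 203.2, 128.4, 81.2, 51.3, 0.0 m³/s.
The maximum is 203.2 m³/s, occurring at the reading for t = 6 h.

Q_p = 203.2 m³/s at t = 6 h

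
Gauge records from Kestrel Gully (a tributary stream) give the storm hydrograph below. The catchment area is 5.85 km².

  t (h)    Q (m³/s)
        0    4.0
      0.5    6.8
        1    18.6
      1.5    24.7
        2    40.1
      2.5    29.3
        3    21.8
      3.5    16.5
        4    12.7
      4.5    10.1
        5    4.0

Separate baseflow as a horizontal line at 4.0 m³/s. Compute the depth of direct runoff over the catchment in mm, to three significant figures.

d ≈ 44.5 mm

Direct runoff: 0.0, 2.8, 14.6, 20.7, 36.1, 25.3, 17.8, 12.5, 8.7, 6.1, 0.0 m³/s; ΣQ_DR = 144.6 m³/s.
V = ΣQ_DR · Δt = 144.6 × 1800 s = 2.603 × 10^5 m³.
Over A = 5.85 km², depth = V / A = 44.5 mm.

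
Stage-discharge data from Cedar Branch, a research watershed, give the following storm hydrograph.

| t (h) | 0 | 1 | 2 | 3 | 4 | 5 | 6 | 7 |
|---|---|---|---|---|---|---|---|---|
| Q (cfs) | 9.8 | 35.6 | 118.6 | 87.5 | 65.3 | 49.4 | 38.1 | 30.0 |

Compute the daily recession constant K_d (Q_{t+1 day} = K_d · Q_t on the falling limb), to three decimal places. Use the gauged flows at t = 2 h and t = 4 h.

K_d ≈ 0.001

Between t = 2 h and t = 4 h the flow falls from 118.6 to 65.3 cfs over 2×1 h = 2 h.
Per-interval ratio K = (65.3/118.6)^(1/2) = 0.7420; K_d = K^(24/1) = 0.001.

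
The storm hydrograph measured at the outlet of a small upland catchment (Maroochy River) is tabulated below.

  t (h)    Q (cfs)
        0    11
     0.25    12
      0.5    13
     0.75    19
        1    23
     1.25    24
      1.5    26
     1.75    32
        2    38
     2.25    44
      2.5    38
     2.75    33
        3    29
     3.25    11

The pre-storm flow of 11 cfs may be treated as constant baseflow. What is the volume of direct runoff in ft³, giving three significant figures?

Direct-runoff ordinates (Q − Q_b): 0.0, 1.0, 2.0, 8.0, 12.0, 13.0, 15.0, 21.0, 27.0, 33.0, 27.0, 22.0, 18.0, 0.0 cfs.
ΣQ_DR = 199.0 cfs.
With Δt = 0.25 h = 900 s, V = ΣQ_DR · Δt = 199.0 × 900 = 1.79 × 10^5 ft³.

V ≈ 1.79 × 10^5 ft³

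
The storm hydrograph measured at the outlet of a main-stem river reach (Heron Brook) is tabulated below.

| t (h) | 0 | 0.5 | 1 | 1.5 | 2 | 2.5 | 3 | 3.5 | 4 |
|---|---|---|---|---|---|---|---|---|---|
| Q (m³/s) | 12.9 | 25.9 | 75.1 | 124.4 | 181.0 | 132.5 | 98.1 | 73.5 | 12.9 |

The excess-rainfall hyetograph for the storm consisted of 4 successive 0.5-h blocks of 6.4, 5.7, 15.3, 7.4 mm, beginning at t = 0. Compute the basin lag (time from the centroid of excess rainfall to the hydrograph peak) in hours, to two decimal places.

t_L ≈ 0.91 h

Centroid of excess rainfall: t_c = Σ P_i·t̄_i / ΣP_i = 1.0905 h (block centres at 0.25, 0.75, 1.25, 1.75 h).
Hydrograph peak occurs at t = 2 h, so basin lag t_L = 2 − 1.0905 = 0.91 h.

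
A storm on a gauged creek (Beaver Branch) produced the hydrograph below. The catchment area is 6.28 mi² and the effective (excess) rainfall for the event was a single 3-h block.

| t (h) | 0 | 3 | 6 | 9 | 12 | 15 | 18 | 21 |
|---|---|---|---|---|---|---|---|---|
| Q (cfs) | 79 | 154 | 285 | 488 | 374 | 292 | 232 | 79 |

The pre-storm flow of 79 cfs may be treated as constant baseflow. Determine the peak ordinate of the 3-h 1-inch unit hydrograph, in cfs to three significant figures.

Direct runoff: 0.0, 75.0, 206.0, 409.0, 295.0, 213.0, 153.0, 0.0 cfs; ΣQ_DR = 1351 cfs, peak = 409.0 cfs.
Runoff depth d = ΣQ_DR·Δt / A = 1351 × 10800 / (6.28 mi²) = 1.000 in.
The 1-inch UH is the DRH scaled by (1 in)/d, so U_p = 409.0 × 1/1.000 = 409 cfs.

U_p ≈ 409 cfs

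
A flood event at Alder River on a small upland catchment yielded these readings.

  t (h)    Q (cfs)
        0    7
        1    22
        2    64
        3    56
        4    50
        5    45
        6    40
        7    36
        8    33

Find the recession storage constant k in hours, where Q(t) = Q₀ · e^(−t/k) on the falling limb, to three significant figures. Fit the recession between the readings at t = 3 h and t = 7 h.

On the falling limb, Q drops from 56 to 36 cfs between t = 3 h and t = 7 h (Δt = 4 h).
k = −Δt / ln(Q₂/Q₁) = −4 / ln(36/56) = 9.05 h.

k ≈ 9.05 h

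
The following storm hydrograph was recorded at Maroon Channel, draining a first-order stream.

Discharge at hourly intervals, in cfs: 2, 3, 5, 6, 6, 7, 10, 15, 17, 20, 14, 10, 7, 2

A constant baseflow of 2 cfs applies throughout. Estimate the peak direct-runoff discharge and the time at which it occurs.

Subtracting baseflow gives direct-runoff ordinates: 0.0, 1.0, 3.0, 4.0, 4.0, 5.0, 8.0, 13.0, 15.0, 18.0, 12.0, 8.0, 5.0, 0.0 cfs.
The maximum is 18.0 cfs, occurring at the reading for t = 9 h.

Q_p = 18.0 cfs at t = 9 h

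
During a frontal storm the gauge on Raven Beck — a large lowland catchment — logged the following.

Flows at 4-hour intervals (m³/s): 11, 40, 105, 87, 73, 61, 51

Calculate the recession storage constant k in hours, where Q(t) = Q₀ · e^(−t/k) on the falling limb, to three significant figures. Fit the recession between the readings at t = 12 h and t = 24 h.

On the falling limb, Q drops from 87 to 51 m³/s between t = 12 h and t = 24 h (Δt = 12 h).
k = −Δt / ln(Q₂/Q₁) = −12 / ln(51/87) = 22.5 h.

k ≈ 22.5 h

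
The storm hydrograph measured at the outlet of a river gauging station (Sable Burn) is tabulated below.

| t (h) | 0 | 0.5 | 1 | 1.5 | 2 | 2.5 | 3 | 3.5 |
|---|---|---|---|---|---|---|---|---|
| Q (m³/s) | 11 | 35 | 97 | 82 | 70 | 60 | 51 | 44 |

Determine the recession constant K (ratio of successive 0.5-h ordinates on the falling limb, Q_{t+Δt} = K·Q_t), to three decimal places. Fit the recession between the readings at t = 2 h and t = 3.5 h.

K ≈ 0.857

Using the recession-limb readings at t = 2 h and t = 3.5 h: Q falls from 70 to 44 m³/s over 3 intervals.
K = (Q₂/Q₁)^(1/3) = (44/70)^(1/3) = 0.857.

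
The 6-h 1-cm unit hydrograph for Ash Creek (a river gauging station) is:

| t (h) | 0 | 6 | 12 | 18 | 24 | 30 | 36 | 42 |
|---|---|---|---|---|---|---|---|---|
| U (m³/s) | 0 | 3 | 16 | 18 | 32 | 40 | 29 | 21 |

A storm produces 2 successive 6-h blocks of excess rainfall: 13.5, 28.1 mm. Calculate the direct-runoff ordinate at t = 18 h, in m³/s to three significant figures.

By discrete convolution, Q_j = Σ (P_i / 10 mm) · U_{j−i}.
At t = 18 h (j=3): Q = (13.5/10)·18 + (28.1/10)·16 = 69.3 m³/s.

Q ≈ 69.3 m³/s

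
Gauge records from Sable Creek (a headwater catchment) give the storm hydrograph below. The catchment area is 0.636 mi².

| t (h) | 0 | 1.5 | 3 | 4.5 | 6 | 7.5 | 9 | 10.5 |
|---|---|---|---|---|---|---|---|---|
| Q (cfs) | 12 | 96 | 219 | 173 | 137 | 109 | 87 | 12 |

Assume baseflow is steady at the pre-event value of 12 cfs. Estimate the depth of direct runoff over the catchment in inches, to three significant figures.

Direct runoff: 0.0, 84.0, 207.0, 161.0, 125.0, 97.0, 75.0, 0.0 cfs; ΣQ_DR = 749.0 cfs.
V = ΣQ_DR · Δt = 749.0 × 5400 s = 4.045 × 10^6 ft³.
Over A = 0.636 mi², depth = V / A = 2.74 in.

d ≈ 2.74 in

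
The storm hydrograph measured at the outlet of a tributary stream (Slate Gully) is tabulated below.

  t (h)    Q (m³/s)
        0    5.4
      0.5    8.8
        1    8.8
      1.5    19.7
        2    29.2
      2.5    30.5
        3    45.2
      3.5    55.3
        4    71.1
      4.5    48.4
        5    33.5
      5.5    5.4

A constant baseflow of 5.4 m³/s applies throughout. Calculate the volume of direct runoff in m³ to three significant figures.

Direct-runoff ordinates (Q − Q_b): 0.0, 3.4, 3.4, 14.3, 23.8, 25.1, 39.8, 49.9, 65.7, 43.0, 28.1, 0.0 m³/s.
ΣQ_DR = 296.5 m³/s.
With Δt = 0.5 h = 1800 s, V = ΣQ_DR · Δt = 296.5 × 1800 = 5.34 × 10^5 m³.

V ≈ 5.34 × 10^5 m³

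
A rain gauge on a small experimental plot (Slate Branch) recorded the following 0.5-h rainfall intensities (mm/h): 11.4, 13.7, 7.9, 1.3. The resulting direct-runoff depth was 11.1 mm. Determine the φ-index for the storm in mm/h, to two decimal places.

φ ≈ 3.60 mm/h

Only the 3 blocks with intensity above φ contribute runoff: 11.4, 13.7, 7.9 mm/h.
Σ(I−φ)·Δt = d  ⇒  (11.4+13.7+7.9 − 3φ)·0.5 = 11.1
φ = (33.00 − 11.1/0.5) / 3 = 3.60 mm/h.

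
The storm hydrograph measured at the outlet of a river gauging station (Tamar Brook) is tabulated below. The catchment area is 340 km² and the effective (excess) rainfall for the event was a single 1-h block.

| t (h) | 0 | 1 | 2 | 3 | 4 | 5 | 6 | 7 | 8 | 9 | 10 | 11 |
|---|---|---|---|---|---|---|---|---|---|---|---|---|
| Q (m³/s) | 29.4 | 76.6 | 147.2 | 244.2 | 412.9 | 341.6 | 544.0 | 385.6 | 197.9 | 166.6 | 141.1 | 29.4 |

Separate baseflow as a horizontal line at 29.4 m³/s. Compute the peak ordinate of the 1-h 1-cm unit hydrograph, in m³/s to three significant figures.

Direct runoff: 0.0, 47.2, 117.8, 214.8, 383.5, 312.2, 514.6, 356.2, 168.5, 137.2, 111.7, 0.0 m³/s; ΣQ_DR = 2364 m³/s, peak = 514.6 m³/s.
Runoff depth d = ΣQ_DR·Δt / A = 2364 × 3600 / (340 km²) = 25.03 mm.
The 1-cm UH is the DRH scaled by (10 mm)/d, so U_p = 514.6 × 10/25.03 = 206 m³/s.

U_p ≈ 206 m³/s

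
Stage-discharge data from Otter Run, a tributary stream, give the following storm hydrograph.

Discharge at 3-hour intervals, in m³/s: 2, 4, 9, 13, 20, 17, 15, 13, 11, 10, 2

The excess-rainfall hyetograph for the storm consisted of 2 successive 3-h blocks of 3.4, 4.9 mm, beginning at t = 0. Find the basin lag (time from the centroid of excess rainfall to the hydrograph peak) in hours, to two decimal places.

t_L ≈ 8.73 h

Centroid of excess rainfall: t_c = Σ P_i·t̄_i / ΣP_i = 3.2711 h (block centres at 1.5, 4.5 h).
Hydrograph peak occurs at t = 12 h, so basin lag t_L = 12 − 3.2711 = 8.73 h.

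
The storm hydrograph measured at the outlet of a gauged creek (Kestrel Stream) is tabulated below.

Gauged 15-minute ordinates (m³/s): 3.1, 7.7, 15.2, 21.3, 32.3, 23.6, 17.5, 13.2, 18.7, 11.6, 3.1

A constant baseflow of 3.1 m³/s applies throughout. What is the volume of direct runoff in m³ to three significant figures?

Direct-runoff ordinates (Q − Q_b): 0.0, 4.6, 12.1, 18.2, 29.2, 20.5, 14.4, 10.1, 15.6, 8.5, 0.0 m³/s.
ΣQ_DR = 133.2 m³/s.
With Δt = 0.25 h = 900 s, V = ΣQ_DR · Δt = 133.2 × 900 = 1.20 × 10^5 m³.

V ≈ 1.20 × 10^5 m³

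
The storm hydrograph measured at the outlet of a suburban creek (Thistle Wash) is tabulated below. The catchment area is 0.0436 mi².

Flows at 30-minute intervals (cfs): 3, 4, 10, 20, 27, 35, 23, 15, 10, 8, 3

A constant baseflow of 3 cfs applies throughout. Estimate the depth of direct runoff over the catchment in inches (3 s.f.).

Direct runoff: 0.0, 1.0, 7.0, 17.0, 24.0, 32.0, 20.0, 12.0, 7.0, 5.0, 0.0 cfs; ΣQ_DR = 125.0 cfs.
V = ΣQ_DR · Δt = 125.0 × 1800 s = 2.250 × 10^5 ft³.
Over A = 0.0436 mi², depth = V / A = 2.22 in.

d ≈ 2.22 in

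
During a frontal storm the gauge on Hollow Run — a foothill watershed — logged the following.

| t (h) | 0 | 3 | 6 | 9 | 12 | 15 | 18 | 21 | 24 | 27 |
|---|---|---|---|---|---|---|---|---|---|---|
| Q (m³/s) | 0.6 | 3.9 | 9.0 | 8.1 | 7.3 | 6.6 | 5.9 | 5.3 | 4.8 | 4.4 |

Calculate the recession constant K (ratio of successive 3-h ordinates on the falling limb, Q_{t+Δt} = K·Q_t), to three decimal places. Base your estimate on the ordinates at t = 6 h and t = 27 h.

K ≈ 0.903

Using the recession-limb readings at t = 6 h and t = 27 h: Q falls from 9.0 to 4.4 m³/s over 7 intervals.
K = (Q₂/Q₁)^(1/7) = (4.4/9.0)^(1/7) = 0.903.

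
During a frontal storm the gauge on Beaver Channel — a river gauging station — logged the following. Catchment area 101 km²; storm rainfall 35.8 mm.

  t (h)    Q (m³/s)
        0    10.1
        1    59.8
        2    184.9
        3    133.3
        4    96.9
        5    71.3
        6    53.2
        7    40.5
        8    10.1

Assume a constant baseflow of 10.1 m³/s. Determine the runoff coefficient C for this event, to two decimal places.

C ≈ 0.57

ΣQ_DR = 569.2 m³/s; V = ΣQ_DR·Δt = 2.049 × 10^6 m³.
Runoff depth d = V / A = 20.29 mm.
C = d / P = 20.29 / 35.8 = 0.57.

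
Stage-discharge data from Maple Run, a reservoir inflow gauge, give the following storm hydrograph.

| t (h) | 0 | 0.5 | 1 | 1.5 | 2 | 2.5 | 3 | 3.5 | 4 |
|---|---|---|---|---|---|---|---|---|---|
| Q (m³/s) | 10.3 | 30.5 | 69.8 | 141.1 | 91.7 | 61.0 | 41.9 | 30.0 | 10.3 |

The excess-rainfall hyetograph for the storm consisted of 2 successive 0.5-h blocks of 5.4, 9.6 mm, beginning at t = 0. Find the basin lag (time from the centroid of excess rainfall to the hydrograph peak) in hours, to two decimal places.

t_L ≈ 0.93 h

Centroid of excess rainfall: t_c = Σ P_i·t̄_i / ΣP_i = 0.5700 h (block centres at 0.25, 0.75 h).
Hydrograph peak occurs at t = 1.5 h, so basin lag t_L = 1.5 − 0.5700 = 0.93 h.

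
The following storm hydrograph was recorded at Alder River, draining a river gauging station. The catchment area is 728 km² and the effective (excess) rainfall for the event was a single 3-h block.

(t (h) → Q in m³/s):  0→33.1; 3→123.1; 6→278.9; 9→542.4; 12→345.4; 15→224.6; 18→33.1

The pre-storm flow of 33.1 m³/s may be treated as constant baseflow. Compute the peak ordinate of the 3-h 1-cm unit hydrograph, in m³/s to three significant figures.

U_p ≈ 255 m³/s

Direct runoff: 0.0, 90.0, 245.8, 509.3, 312.3, 191.5, 0.0 m³/s; ΣQ_DR = 1349 m³/s, peak = 509.3 m³/s.
Runoff depth d = ΣQ_DR·Δt / A = 1349 × 10800 / (728 km²) = 20.01 mm.
The 1-cm UH is the DRH scaled by (10 mm)/d, so U_p = 509.3 × 10/20.01 = 255 m³/s.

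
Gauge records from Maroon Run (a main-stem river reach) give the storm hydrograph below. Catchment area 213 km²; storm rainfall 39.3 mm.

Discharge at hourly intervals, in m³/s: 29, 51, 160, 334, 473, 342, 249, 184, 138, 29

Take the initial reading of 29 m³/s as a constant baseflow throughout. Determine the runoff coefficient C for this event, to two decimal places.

C ≈ 0.73

ΣQ_DR = 1699 m³/s; V = ΣQ_DR·Δt = 6.116 × 10^6 m³.
Runoff depth d = V / A = 28.72 mm.
C = d / P = 28.72 / 39.3 = 0.73.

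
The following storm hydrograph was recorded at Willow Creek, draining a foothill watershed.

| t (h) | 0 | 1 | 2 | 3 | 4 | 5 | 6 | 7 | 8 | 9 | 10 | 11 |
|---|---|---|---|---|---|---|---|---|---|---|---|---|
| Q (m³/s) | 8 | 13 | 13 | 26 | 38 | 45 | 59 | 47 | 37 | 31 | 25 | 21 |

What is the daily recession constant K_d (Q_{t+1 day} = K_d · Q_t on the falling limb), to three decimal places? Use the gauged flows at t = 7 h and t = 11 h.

Between t = 7 h and t = 11 h the flow falls from 47 to 21 m³/s over 4×1 h = 4 h.
Per-interval ratio K = (21/47)^(1/4) = 0.8176; K_d = K^(24/1) = 0.008.

K_d ≈ 0.008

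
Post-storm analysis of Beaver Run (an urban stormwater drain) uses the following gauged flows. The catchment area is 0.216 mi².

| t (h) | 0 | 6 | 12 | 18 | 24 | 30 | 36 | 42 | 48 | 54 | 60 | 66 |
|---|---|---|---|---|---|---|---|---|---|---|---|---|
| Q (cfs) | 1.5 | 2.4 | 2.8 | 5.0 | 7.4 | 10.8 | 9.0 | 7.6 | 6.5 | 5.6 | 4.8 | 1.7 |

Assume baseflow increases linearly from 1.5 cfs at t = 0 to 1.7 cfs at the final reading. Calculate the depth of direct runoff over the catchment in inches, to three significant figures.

Direct runoff: 0.00, 0.88, 1.26, 3.45, 5.83, 9.21, 7.39, 5.97, 4.85, 3.94, 3.12, 0.00 cfs; ΣQ_DR = 45.90 cfs.
V = ΣQ_DR · Δt = 45.90 × 21600 s = 9.914 × 10^5 ft³.
Over A = 0.216 mi², depth = V / A = 1.98 in.

d ≈ 1.98 in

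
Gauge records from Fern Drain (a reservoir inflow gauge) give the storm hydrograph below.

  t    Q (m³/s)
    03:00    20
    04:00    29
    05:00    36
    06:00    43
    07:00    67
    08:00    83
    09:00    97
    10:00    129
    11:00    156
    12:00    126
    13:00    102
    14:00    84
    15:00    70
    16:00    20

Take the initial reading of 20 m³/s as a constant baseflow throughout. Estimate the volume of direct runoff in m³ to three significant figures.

V ≈ 2.82 × 10^6 m³

Direct-runoff ordinates (Q − Q_b): 0.0, 9.0, 16.0, 23.0, 47.0, 63.0, 77.0, 109.0, 136.0, 106.0, 82.0, 64.0, 50.0, 0.0 m³/s.
ΣQ_DR = 782.0 m³/s.
With Δt = 1 h = 3600 s, V = ΣQ_DR · Δt = 782.0 × 3600 = 2.82 × 10^6 m³.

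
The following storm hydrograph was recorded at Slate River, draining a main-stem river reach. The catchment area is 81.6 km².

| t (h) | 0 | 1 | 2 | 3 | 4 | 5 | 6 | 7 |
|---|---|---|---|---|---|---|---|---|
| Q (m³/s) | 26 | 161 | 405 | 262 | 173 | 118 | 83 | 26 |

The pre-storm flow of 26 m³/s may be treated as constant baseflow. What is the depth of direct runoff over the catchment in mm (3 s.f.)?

d ≈ 46.1 mm

Direct runoff: 0.0, 135.0, 379.0, 236.0, 147.0, 92.0, 57.0, 0.0 m³/s; ΣQ_DR = 1046 m³/s.
V = ΣQ_DR · Δt = 1046 × 3600 s = 3.766 × 10^6 m³.
Over A = 81.6 km², depth = V / A = 46.1 mm.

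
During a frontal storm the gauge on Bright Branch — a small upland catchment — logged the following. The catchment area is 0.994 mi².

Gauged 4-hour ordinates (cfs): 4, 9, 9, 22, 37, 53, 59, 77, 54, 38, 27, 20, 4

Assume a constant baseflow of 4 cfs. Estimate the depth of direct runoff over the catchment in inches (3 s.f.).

d ≈ 2.25 in

Direct runoff: 0.0, 5.0, 5.0, 18.0, 33.0, 49.0, 55.0, 73.0, 50.0, 34.0, 23.0, 16.0, 0.0 cfs; ΣQ_DR = 361.0 cfs.
V = ΣQ_DR · Δt = 361.0 × 14400 s = 5.198 × 10^6 ft³.
Over A = 0.994 mi², depth = V / A = 2.25 in.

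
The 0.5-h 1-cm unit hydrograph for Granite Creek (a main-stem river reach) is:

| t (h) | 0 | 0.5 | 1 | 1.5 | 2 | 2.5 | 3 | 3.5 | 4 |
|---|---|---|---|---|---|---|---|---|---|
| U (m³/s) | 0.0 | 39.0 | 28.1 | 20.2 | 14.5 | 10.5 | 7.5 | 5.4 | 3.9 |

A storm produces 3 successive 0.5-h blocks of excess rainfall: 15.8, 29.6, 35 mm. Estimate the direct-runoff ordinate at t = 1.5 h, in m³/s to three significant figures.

By discrete convolution, Q_j = Σ (P_i / 10 mm) · U_{j−i}.
At t = 1.5 h (j=3): Q = (15.8/10)·20.2 + (29.6/10)·28.1 + (35/10)·39.0 = 252 m³/s.

Q ≈ 252 m³/s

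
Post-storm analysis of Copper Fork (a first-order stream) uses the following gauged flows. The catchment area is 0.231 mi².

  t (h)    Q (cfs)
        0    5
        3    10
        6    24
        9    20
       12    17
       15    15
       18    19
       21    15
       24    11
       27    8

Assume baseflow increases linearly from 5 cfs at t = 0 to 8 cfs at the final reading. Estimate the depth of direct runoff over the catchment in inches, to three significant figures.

Direct runoff: 0.00, 4.67, 18.33, 14.00, 10.67, 8.33, 12.00, 7.67, 3.33, 0.00 cfs; ΣQ_DR = 79.00 cfs.
V = ΣQ_DR · Δt = 79.00 × 10800 s = 8.532 × 10^5 ft³.
Over A = 0.231 mi², depth = V / A = 1.59 in.

d ≈ 1.59 in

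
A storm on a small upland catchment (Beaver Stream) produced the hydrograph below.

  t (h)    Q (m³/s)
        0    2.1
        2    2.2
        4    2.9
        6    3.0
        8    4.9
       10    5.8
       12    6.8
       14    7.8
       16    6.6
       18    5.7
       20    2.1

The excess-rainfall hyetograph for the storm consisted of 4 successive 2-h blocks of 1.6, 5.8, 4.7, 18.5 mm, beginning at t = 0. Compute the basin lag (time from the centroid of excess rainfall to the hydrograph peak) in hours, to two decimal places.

t_L ≈ 8.38 h

Centroid of excess rainfall: t_c = Σ P_i·t̄_i / ΣP_i = 5.6209 h (block centres at 1, 3, 5, 7 h).
Hydrograph peak occurs at t = 14 h, so basin lag t_L = 14 − 5.6209 = 8.38 h.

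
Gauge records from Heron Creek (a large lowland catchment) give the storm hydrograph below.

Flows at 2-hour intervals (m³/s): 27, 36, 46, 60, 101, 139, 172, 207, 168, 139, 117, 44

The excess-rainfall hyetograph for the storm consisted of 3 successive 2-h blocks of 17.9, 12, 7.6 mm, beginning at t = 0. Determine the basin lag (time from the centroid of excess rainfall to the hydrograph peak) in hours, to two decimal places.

Centroid of excess rainfall: t_c = Σ P_i·t̄_i / ΣP_i = 2.4507 h (block centres at 1, 3, 5 h).
Hydrograph peak occurs at t = 14 h, so basin lag t_L = 14 − 2.4507 = 11.55 h.

t_L ≈ 11.55 h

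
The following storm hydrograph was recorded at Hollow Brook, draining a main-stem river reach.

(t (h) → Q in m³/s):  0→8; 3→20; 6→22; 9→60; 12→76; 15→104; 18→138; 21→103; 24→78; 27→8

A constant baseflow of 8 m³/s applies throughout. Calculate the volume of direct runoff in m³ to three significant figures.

V ≈ 5.80 × 10^6 m³

Direct-runoff ordinates (Q − Q_b): 0.0, 12.0, 14.0, 52.0, 68.0, 96.0, 130.0, 95.0, 70.0, 0.0 m³/s.
ΣQ_DR = 537.0 m³/s.
With Δt = 3 h = 10800 s, V = ΣQ_DR · Δt = 537.0 × 10800 = 5.80 × 10^6 m³.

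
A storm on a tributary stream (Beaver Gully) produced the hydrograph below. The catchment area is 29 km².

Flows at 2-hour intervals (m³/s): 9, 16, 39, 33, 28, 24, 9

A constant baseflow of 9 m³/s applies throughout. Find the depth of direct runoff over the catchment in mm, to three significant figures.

d ≈ 23.6 mm

Direct runoff: 0.0, 7.0, 30.0, 24.0, 19.0, 15.0, 0.0 m³/s; ΣQ_DR = 95.00 m³/s.
V = ΣQ_DR · Δt = 95.00 × 7200 s = 6.840 × 10^5 m³.
Over A = 29 km², depth = V / A = 23.6 mm.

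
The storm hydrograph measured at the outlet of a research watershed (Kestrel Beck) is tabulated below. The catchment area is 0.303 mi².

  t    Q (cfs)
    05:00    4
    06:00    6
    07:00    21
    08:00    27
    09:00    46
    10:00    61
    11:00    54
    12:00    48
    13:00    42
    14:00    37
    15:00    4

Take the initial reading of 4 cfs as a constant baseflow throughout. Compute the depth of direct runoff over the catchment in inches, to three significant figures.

Direct runoff: 0.0, 2.0, 17.0, 23.0, 42.0, 57.0, 50.0, 44.0, 38.0, 33.0, 0.0 cfs; ΣQ_DR = 306.0 cfs.
V = ΣQ_DR · Δt = 306.0 × 3600 s = 1.102 × 10^6 ft³.
Over A = 0.303 mi², depth = V / A = 1.56 in.

d ≈ 1.56 in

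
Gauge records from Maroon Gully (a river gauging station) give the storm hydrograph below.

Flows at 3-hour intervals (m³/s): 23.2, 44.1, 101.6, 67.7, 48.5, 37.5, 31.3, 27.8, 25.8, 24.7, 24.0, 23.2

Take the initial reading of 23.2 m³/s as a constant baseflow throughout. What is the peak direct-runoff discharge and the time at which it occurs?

Q_p = 78.4 m³/s at t = 6 h

Subtracting baseflow gives direct-runoff ordinates: 0.0, 20.9, 78.4, 44.5, 25.3, 14.3, 8.1, 4.6, 2.6, 1.5, 0.8, 0.0 m³/s.
The maximum is 78.4 m³/s, occurring at the reading for t = 6 h.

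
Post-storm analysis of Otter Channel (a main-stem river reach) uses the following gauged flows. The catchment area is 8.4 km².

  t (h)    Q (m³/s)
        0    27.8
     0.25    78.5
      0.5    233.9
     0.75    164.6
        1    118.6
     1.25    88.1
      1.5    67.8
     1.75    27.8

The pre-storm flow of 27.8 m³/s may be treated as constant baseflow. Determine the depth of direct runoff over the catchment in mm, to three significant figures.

d ≈ 62.6 mm

Direct runoff: 0.0, 50.7, 206.1, 136.8, 90.8, 60.3, 40.0, 0.0 m³/s; ΣQ_DR = 584.7 m³/s.
V = ΣQ_DR · Δt = 584.7 × 900 s = 5.262 × 10^5 m³.
Over A = 8.4 km², depth = V / A = 62.6 mm.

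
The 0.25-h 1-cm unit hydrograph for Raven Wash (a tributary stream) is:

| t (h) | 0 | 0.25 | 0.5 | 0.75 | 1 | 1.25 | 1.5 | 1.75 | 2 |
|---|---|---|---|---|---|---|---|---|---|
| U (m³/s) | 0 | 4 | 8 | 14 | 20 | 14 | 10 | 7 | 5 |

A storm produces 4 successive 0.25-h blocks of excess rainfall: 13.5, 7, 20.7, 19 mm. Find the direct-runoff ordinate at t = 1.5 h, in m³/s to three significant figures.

Q ≈ 91.3 m³/s

By discrete convolution, Q_j = Σ (P_i / 10 mm) · U_{j−i}.
At t = 1.5 h (j=6): Q = (13.5/10)·10 + (7/10)·14 + (20.7/10)·20 + (19/10)·14 = 91.3 m³/s.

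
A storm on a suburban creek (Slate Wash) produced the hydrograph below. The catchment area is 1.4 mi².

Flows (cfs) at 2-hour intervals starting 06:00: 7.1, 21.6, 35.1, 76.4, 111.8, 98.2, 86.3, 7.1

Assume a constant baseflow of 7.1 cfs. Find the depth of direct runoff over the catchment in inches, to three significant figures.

Direct runoff: 0.0, 14.5, 28.0, 69.3, 104.7, 91.1, 79.2, 0.0 cfs; ΣQ_DR = 386.8 cfs.
V = ΣQ_DR · Δt = 386.8 × 7200 s = 2.785 × 10^6 ft³.
Over A = 1.4 mi², depth = V / A = 0.856 in.

d ≈ 0.856 in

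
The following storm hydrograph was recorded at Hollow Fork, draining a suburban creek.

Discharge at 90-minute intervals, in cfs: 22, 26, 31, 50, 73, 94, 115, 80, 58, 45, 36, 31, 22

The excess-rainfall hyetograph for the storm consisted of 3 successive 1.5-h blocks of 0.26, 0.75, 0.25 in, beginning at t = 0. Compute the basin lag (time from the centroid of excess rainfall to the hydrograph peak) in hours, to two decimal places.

t_L ≈ 6.76 h

Centroid of excess rainfall: t_c = Σ P_i·t̄_i / ΣP_i = 2.2381 h (block centres at 0.75, 2.25, 3.75 h).
Hydrograph peak occurs at t = 9 h, so basin lag t_L = 9 − 2.2381 = 6.76 h.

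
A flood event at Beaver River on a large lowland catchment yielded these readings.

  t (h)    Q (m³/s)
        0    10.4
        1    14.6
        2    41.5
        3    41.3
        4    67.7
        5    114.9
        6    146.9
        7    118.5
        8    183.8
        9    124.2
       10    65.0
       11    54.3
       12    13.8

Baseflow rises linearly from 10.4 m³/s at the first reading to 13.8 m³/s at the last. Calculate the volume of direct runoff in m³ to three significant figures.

V ≈ 3.02 × 10^6 m³

Direct-runoff ordinates (Q − Q_b): 0.00, 3.92, 30.53, 30.05, 56.17, 103.08, 134.80, 106.12, 171.13, 111.25, 51.77, 40.78, 0.00 m³/s.
ΣQ_DR = 839.6 m³/s.
With Δt = 1 h = 3600 s, V = ΣQ_DR · Δt = 839.6 × 3600 = 3.02 × 10^6 m³.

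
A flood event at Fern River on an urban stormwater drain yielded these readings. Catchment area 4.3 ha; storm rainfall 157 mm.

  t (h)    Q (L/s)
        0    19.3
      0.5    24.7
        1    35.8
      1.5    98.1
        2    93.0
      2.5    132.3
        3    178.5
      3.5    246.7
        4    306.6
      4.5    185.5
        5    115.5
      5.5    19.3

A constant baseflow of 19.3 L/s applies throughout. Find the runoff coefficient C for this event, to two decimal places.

ΣQ_DR = 1224 L/s; V = ΣQ_DR·Δt = 2.203 × 10^6 L.
Runoff depth d = V / A = 51.22 mm.
C = d / P = 51.22 / 157 = 0.33.

C ≈ 0.33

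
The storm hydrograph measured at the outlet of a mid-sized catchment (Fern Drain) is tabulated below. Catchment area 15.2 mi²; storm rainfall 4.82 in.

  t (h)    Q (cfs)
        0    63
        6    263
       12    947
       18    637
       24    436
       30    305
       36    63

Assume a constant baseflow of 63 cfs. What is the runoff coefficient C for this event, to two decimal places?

C ≈ 0.29

ΣQ_DR = 2273 cfs; V = ΣQ_DR·Δt = 4.910 × 10^7 ft³.
Runoff depth d = V / A = 1.390 in.
C = d / P = 1.390 / 4.82 = 0.29.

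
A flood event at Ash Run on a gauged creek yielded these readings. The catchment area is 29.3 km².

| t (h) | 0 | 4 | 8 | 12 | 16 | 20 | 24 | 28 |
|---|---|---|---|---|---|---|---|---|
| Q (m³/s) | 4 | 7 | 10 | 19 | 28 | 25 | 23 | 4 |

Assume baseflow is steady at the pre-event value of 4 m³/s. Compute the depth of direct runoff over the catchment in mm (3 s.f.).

d ≈ 43.2 mm

Direct runoff: 0.0, 3.0, 6.0, 15.0, 24.0, 21.0, 19.0, 0.0 m³/s; ΣQ_DR = 88.00 m³/s.
V = ΣQ_DR · Δt = 88.00 × 14400 s = 1.267 × 10^6 m³.
Over A = 29.3 km², depth = V / A = 43.2 mm.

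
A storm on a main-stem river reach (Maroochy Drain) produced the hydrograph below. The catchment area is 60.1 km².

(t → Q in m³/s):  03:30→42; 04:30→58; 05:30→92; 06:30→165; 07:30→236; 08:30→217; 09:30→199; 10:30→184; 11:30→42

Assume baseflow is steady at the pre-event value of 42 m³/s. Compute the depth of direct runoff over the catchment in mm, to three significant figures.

Direct runoff: 0.0, 16.0, 50.0, 123.0, 194.0, 175.0, 157.0, 142.0, 0.0 m³/s; ΣQ_DR = 857.0 m³/s.
V = ΣQ_DR · Δt = 857.0 × 3600 s = 3.085 × 10^6 m³.
Over A = 60.1 km², depth = V / A = 51.3 mm.

d ≈ 51.3 mm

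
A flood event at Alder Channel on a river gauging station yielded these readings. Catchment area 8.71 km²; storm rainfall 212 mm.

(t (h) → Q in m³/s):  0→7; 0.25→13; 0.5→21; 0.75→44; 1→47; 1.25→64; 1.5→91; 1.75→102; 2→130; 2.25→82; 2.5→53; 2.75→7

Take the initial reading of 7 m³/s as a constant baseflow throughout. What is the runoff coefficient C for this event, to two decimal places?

C ≈ 0.28

ΣQ_DR = 577.0 m³/s; V = ΣQ_DR·Δt = 5.193 × 10^5 m³.
Runoff depth d = V / A = 59.62 mm.
C = d / P = 59.62 / 212 = 0.28.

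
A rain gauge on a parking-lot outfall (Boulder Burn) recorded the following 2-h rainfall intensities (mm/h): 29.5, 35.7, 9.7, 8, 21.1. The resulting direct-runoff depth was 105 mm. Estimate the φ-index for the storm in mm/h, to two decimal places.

φ ≈ 11.27 mm/h

Only the 3 blocks with intensity above φ contribute runoff: 29.5, 35.7, 21.1 mm/h.
Σ(I−φ)·Δt = d  ⇒  (29.5+35.7+21.1 − 3φ)·2 = 105
φ = (86.30 − 105/2) / 3 = 11.27 mm/h.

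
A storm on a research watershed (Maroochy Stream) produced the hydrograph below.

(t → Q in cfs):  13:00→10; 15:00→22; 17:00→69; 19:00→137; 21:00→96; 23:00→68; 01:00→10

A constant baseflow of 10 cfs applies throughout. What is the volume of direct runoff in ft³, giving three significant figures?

Direct-runoff ordinates (Q − Q_b): 0.0, 12.0, 59.0, 127.0, 86.0, 58.0, 0.0 cfs.
ΣQ_DR = 342.0 cfs.
With Δt = 2 h = 7200 s, V = ΣQ_DR · Δt = 342.0 × 7200 = 2.46 × 10^6 ft³.

V ≈ 2.46 × 10^6 ft³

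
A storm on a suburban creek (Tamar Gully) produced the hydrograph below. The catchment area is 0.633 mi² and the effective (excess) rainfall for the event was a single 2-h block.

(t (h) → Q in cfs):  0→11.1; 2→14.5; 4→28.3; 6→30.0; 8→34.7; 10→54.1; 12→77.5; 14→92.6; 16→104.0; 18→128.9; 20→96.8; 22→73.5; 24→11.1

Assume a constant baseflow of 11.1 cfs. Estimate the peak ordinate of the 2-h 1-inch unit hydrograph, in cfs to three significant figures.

U_p ≈ 39.3 cfs

Direct runoff: 0.0, 3.4, 17.2, 18.9, 23.6, 43.0, 66.4, 81.5, 92.9, 117.8, 85.7, 62.4, 0.0 cfs; ΣQ_DR = 612.8 cfs, peak = 117.8 cfs.
Runoff depth d = ΣQ_DR·Δt / A = 612.8 × 7200 / (0.633 mi²) = 3.000 in.
The 1-inch UH is the DRH scaled by (1 in)/d, so U_p = 117.8 × 1/3.000 = 39.3 cfs.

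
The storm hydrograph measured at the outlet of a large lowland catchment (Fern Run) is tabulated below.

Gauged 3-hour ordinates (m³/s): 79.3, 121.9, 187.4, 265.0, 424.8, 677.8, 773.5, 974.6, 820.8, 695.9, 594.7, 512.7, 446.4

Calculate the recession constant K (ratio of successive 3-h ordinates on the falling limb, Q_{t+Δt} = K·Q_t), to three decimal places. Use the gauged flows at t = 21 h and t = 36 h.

K ≈ 0.855

Using the recession-limb readings at t = 21 h and t = 36 h: Q falls from 974.6 to 446.4 m³/s over 5 intervals.
K = (Q₂/Q₁)^(1/5) = (446.4/974.6)^(1/5) = 0.855.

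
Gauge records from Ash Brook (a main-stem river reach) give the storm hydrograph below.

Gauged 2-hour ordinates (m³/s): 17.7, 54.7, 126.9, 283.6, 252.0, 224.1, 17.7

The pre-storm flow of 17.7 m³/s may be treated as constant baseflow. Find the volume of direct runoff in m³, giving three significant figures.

V ≈ 6.14 × 10^6 m³

Direct-runoff ordinates (Q − Q_b): 0.0, 37.0, 109.2, 265.9, 234.3, 206.4, 0.0 m³/s.
ΣQ_DR = 852.8 m³/s.
With Δt = 2 h = 7200 s, V = ΣQ_DR · Δt = 852.8 × 7200 = 6.14 × 10^6 m³.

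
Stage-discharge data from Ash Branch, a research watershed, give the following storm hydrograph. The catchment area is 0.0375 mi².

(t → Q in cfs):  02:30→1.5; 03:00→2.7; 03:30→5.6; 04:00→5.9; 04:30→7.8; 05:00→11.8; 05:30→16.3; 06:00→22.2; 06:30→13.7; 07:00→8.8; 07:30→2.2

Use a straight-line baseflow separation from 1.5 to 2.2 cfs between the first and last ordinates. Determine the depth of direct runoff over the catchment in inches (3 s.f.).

Direct runoff: 0.00, 1.13, 3.96, 4.19, 6.02, 9.95, 14.38, 20.21, 11.64, 6.67, 0.00 cfs; ΣQ_DR = 78.15 cfs.
V = ΣQ_DR · Δt = 78.15 × 1800 s = 1.407 × 10^5 ft³.
Over A = 0.0375 mi², depth = V / A = 1.61 in.

d ≈ 1.61 in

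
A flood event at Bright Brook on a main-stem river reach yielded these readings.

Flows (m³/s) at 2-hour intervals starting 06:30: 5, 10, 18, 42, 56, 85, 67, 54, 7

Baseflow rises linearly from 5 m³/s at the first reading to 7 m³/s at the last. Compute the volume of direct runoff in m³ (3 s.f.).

Direct-runoff ordinates (Q − Q_b): 0.00, 4.75, 12.50, 36.25, 50.00, 78.75, 60.50, 47.25, 0.00 m³/s.
ΣQ_DR = 290.0 m³/s.
With Δt = 2 h = 7200 s, V = ΣQ_DR · Δt = 290.0 × 7200 = 2.09 × 10^6 m³.

V ≈ 2.09 × 10^6 m³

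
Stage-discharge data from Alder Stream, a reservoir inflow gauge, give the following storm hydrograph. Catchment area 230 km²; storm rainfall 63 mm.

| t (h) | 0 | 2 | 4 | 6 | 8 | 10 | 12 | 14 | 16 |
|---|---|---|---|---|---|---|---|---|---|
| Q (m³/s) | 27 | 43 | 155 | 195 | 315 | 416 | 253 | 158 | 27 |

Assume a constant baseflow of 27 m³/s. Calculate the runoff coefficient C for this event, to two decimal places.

C ≈ 0.67

ΣQ_DR = 1346 m³/s; V = ΣQ_DR·Δt = 9.691 × 10^6 m³.
Runoff depth d = V / A = 42.14 mm.
C = d / P = 42.14 / 63 = 0.67.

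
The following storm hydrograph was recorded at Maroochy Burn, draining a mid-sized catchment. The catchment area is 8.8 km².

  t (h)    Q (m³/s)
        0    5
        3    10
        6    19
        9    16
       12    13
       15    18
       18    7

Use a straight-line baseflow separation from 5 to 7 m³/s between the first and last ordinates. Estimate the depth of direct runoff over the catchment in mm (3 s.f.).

d ≈ 56.5 mm

Direct runoff: 0.00, 4.67, 13.33, 10.00, 6.67, 11.33, 0.00 m³/s; ΣQ_DR = 46.00 m³/s.
V = ΣQ_DR · Δt = 46.00 × 10800 s = 4.968 × 10^5 m³.
Over A = 8.8 km², depth = V / A = 56.5 mm.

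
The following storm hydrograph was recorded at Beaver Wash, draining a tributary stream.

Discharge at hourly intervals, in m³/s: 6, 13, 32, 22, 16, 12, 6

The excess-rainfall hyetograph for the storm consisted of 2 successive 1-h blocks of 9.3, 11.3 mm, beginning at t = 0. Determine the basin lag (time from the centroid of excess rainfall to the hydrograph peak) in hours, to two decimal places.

Centroid of excess rainfall: t_c = Σ P_i·t̄_i / ΣP_i = 1.0485 h (block centres at 0.5, 1.5 h).
Hydrograph peak occurs at t = 2 h, so basin lag t_L = 2 − 1.0485 = 0.95 h.

t_L ≈ 0.95 h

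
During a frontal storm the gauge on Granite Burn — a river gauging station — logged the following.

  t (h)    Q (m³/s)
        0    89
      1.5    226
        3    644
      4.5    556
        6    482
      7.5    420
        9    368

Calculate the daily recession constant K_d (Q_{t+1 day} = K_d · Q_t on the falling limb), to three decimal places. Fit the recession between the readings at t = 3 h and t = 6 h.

K_d ≈ 0.098

Between t = 3 h and t = 6 h the flow falls from 644 to 482 m³/s over 2×1.5 h = 3 h.
Per-interval ratio K = (482/644)^(1/2) = 0.8651; K_d = K^(24/1.5) = 0.098.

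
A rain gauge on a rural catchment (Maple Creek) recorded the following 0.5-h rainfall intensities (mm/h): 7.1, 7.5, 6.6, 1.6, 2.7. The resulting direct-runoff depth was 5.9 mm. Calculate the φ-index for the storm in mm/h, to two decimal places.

φ ≈ 3.13 mm/h

Only the 3 blocks with intensity above φ contribute runoff: 7.1, 7.5, 6.6 mm/h.
Σ(I−φ)·Δt = d  ⇒  (7.1+7.5+6.6 − 3φ)·0.5 = 5.9
φ = (21.20 − 5.9/0.5) / 3 = 3.13 mm/h.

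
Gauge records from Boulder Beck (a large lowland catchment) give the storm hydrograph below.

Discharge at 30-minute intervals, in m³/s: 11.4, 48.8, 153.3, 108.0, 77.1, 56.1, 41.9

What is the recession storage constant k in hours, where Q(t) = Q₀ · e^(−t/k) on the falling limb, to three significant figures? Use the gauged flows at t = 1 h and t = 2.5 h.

On the falling limb, Q drops from 153.3 to 56.1 m³/s between t = 1 h and t = 2.5 h (Δt = 1.5 h).
k = −Δt / ln(Q₂/Q₁) = −1.5 / ln(56.1/153.3) = 1.49 h.

k ≈ 1.49 h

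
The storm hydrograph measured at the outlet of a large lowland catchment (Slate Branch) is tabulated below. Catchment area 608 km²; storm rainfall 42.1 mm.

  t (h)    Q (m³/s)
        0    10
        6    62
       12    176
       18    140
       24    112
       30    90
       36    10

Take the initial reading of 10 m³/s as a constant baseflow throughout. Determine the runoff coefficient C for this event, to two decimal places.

ΣQ_DR = 530.0 m³/s; V = ΣQ_DR·Δt = 1.145 × 10^7 m³.
Runoff depth d = V / A = 18.83 mm.
C = d / P = 18.83 / 42.1 = 0.45.

C ≈ 0.45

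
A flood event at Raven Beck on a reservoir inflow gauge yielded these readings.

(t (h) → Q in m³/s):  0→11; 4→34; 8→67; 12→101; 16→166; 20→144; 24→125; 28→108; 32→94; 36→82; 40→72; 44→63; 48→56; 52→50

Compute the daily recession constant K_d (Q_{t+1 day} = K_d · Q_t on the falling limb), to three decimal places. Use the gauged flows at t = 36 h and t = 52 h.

K_d ≈ 0.476

Between t = 36 h and t = 52 h the flow falls from 82 to 50 m³/s over 4×4 h = 16 h.
Per-interval ratio K = (50/82)^(1/4) = 0.8837; K_d = K^(24/4) = 0.476.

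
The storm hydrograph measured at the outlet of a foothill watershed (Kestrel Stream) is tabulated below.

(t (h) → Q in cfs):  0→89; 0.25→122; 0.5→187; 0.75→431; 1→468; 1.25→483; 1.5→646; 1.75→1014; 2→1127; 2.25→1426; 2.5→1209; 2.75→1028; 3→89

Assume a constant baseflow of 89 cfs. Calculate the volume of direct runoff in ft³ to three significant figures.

V ≈ 6.45 × 10^6 ft³

Direct-runoff ordinates (Q − Q_b): 0.0, 33.0, 98.0, 342.0, 379.0, 394.0, 557.0, 925.0, 1038.0, 1337.0, 1120.0, 939.0, 0.0 cfs.
ΣQ_DR = 7162 cfs.
With Δt = 0.25 h = 900 s, V = ΣQ_DR · Δt = 7162 × 900 = 6.45 × 10^6 ft³.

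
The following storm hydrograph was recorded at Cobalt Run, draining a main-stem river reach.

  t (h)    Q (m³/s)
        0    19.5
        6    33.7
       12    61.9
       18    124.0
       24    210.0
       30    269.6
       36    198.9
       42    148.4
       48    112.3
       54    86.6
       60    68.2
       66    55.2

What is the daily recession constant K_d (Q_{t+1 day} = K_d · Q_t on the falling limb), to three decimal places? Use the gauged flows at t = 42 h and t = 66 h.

K_d ≈ 0.372

Between t = 42 h and t = 66 h the flow falls from 148.4 to 55.2 m³/s over 4×6 h = 24 h.
Per-interval ratio K = (55.2/148.4)^(1/4) = 0.7810; K_d = K^(24/6) = 0.372.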